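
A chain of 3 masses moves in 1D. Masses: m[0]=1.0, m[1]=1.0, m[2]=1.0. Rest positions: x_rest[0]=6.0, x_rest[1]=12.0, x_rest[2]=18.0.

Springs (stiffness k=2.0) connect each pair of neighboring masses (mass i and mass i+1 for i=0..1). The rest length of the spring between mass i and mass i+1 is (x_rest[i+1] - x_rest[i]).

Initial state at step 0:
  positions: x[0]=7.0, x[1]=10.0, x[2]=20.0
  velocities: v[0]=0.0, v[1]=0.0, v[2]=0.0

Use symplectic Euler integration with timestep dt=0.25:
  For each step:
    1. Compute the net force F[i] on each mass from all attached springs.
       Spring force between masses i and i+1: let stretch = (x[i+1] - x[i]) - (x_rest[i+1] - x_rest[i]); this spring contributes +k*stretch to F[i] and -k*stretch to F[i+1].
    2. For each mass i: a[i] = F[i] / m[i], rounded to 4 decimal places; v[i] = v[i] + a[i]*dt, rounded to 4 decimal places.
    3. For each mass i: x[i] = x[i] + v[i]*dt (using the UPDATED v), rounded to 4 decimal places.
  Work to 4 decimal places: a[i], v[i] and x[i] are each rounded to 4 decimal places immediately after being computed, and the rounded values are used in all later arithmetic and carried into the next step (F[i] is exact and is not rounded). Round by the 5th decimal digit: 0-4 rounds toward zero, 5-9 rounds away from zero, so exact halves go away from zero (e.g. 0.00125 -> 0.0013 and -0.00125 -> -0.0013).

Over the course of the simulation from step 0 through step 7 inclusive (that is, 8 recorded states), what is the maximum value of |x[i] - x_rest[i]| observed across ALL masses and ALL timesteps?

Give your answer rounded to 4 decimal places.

Step 0: x=[7.0000 10.0000 20.0000] v=[0.0000 0.0000 0.0000]
Step 1: x=[6.6250 10.8750 19.5000] v=[-1.5000 3.5000 -2.0000]
Step 2: x=[6.0313 12.2969 18.6719] v=[-2.3750 5.6875 -3.3125]
Step 3: x=[5.4708 13.7325 17.7969] v=[-2.2422 5.7422 -3.5000]
Step 4: x=[5.1930 14.6434 17.1639] v=[-1.1114 3.6436 -2.5322]
Step 5: x=[5.3465 14.6881 16.9658] v=[0.6138 0.1787 -0.7925]
Step 6: x=[5.9177 13.8498 17.2330] v=[2.2846 -3.3533 1.0687]
Step 7: x=[6.7304 12.4429 17.8273] v=[3.2507 -5.6278 2.3771]
Max displacement = 2.6881

Answer: 2.6881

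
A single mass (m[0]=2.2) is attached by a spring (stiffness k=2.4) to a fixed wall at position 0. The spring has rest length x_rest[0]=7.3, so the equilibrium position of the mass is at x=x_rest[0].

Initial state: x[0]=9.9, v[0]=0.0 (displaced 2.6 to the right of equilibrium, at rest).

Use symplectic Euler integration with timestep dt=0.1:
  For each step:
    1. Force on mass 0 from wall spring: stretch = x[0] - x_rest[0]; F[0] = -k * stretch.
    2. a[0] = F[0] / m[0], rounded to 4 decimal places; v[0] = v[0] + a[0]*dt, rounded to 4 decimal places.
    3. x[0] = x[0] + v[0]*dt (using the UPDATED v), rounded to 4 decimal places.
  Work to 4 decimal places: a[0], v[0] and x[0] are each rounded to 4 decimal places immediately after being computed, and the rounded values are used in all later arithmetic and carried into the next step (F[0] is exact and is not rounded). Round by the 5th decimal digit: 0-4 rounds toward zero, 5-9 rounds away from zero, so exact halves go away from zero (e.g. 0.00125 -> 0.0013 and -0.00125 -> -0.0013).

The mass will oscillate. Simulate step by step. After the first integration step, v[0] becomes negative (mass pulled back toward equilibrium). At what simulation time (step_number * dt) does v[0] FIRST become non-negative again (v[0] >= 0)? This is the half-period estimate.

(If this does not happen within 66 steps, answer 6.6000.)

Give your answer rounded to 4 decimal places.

Answer: 3.1000

Derivation:
Step 0: x=[9.9000] v=[0.0000]
Step 1: x=[9.8716] v=[-0.2836]
Step 2: x=[9.8152] v=[-0.5641]
Step 3: x=[9.7314] v=[-0.8385]
Step 4: x=[9.6210] v=[-1.1037]
Step 5: x=[9.4853] v=[-1.3569]
Step 6: x=[9.3258] v=[-1.5953]
Step 7: x=[9.1442] v=[-1.8163]
Step 8: x=[8.9425] v=[-2.0175]
Step 9: x=[8.7228] v=[-2.1967]
Step 10: x=[8.4876] v=[-2.3519]
Step 11: x=[8.2395] v=[-2.4815]
Step 12: x=[7.9811] v=[-2.5840]
Step 13: x=[7.7153] v=[-2.6583]
Step 14: x=[7.4449] v=[-2.7036]
Step 15: x=[7.1730] v=[-2.7194]
Step 16: x=[6.9024] v=[-2.7056]
Step 17: x=[6.6362] v=[-2.6622]
Step 18: x=[6.3772] v=[-2.5898]
Step 19: x=[6.1283] v=[-2.4891]
Step 20: x=[5.8922] v=[-2.3613]
Step 21: x=[5.6714] v=[-2.2077]
Step 22: x=[5.4684] v=[-2.0300]
Step 23: x=[5.2854] v=[-1.8302]
Step 24: x=[5.1244] v=[-1.6104]
Step 25: x=[4.9871] v=[-1.3731]
Step 26: x=[4.8750] v=[-1.1208]
Step 27: x=[4.7894] v=[-0.8563]
Step 28: x=[4.7312] v=[-0.5824]
Step 29: x=[4.7010] v=[-0.3022]
Step 30: x=[4.6991] v=[-0.0187]
Step 31: x=[4.7256] v=[0.2650]
First v>=0 after going negative at step 31, time=3.1000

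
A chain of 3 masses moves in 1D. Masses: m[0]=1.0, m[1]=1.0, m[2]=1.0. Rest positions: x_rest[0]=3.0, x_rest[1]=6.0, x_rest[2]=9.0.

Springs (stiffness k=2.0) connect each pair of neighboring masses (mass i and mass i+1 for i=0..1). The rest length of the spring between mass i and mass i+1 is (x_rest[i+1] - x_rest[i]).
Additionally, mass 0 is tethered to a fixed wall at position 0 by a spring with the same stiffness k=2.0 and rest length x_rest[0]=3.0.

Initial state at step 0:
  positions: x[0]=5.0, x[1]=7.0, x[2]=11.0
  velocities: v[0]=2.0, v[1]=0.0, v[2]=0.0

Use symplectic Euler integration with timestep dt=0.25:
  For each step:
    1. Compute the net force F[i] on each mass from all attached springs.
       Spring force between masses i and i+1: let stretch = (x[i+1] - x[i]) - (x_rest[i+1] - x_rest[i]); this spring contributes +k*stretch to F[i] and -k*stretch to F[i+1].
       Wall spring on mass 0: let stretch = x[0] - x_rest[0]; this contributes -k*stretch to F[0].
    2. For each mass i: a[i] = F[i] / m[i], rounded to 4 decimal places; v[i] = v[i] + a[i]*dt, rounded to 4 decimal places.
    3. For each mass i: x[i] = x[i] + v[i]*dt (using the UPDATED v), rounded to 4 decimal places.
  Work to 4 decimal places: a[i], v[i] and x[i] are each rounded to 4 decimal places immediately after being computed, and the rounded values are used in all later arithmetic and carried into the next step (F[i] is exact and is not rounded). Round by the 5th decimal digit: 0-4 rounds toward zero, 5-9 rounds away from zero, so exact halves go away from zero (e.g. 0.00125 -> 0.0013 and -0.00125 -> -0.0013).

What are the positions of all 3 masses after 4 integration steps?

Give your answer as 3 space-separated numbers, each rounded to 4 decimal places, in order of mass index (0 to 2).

Answer: 3.7859 8.4236 10.3540

Derivation:
Step 0: x=[5.0000 7.0000 11.0000] v=[2.0000 0.0000 0.0000]
Step 1: x=[5.1250 7.2500 10.8750] v=[0.5000 1.0000 -0.5000]
Step 2: x=[4.8750 7.6875 10.6719] v=[-1.0000 1.7500 -0.8125]
Step 3: x=[4.3672 8.1465 10.4707] v=[-2.0313 1.8360 -0.8047]
Step 4: x=[3.7859 8.4236 10.3540] v=[-2.3253 1.1085 -0.4668]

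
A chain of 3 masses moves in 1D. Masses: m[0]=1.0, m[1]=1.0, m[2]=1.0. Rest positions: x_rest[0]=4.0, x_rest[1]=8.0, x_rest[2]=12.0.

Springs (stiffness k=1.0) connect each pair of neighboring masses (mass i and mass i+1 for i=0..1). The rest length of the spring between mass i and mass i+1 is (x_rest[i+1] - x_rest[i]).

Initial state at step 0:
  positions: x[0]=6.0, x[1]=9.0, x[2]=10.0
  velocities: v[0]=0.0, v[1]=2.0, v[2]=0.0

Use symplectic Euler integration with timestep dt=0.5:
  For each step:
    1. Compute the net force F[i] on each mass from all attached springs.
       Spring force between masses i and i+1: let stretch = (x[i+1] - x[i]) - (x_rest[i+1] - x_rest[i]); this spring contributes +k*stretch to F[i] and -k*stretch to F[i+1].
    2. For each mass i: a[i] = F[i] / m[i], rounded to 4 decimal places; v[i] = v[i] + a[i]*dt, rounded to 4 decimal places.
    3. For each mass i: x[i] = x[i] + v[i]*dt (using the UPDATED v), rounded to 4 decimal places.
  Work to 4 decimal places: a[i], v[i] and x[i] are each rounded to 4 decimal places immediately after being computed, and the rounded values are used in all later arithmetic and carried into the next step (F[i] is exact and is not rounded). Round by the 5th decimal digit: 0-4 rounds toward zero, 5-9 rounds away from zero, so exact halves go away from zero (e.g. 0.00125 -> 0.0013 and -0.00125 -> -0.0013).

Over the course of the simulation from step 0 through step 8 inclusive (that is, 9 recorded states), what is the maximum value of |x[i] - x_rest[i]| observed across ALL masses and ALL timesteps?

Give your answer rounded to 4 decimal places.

Answer: 4.3838

Derivation:
Step 0: x=[6.0000 9.0000 10.0000] v=[0.0000 2.0000 0.0000]
Step 1: x=[5.7500 9.5000 10.7500] v=[-0.5000 1.0000 1.5000]
Step 2: x=[5.4375 9.3750 12.1875] v=[-0.6250 -0.2500 2.8750]
Step 3: x=[5.1094 8.9688 13.9219] v=[-0.6563 -0.8125 3.4688]
Step 4: x=[4.7461 8.8360 15.4181] v=[-0.7266 -0.2657 2.9923]
Step 5: x=[4.4053 9.3262 16.2688] v=[-0.6817 0.9804 1.7013]
Step 6: x=[4.2947 10.3219 16.3838] v=[-0.2213 1.9913 0.2300]
Step 7: x=[4.6909 11.3263 15.9833] v=[0.7923 2.0087 -0.8010]
Step 8: x=[5.7459 11.8361 15.4186] v=[2.1100 1.0195 -1.1295]
Max displacement = 4.3838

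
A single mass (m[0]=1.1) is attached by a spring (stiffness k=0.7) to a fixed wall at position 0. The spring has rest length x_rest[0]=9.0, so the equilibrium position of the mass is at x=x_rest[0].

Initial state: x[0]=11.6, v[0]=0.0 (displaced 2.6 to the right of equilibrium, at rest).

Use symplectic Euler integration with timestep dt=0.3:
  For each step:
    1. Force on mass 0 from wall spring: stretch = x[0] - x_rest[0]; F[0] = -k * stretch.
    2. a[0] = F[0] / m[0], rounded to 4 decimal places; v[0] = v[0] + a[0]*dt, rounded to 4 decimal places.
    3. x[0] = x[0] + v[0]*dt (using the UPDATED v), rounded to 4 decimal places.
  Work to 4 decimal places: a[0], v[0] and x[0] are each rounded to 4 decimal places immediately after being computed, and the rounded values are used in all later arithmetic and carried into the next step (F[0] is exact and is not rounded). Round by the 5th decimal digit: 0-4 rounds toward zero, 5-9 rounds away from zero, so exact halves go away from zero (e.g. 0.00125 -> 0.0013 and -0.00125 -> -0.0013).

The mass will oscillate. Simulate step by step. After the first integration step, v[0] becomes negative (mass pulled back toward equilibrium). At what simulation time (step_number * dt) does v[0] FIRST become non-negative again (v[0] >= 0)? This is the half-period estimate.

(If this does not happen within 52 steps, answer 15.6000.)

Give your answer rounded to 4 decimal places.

Step 0: x=[11.6000] v=[0.0000]
Step 1: x=[11.4511] v=[-0.4964]
Step 2: x=[11.1618] v=[-0.9643]
Step 3: x=[10.7487] v=[-1.3770]
Step 4: x=[10.2355] v=[-1.7108]
Step 5: x=[9.6515] v=[-1.9467]
Step 6: x=[9.0302] v=[-2.0711]
Step 7: x=[8.4071] v=[-2.0769]
Step 8: x=[7.8180] v=[-1.9637]
Step 9: x=[7.2966] v=[-1.7380]
Step 10: x=[6.8728] v=[-1.4128]
Step 11: x=[6.5708] v=[-1.0067]
Step 12: x=[6.4079] v=[-0.5429]
Step 13: x=[6.3935] v=[-0.0481]
Step 14: x=[6.5284] v=[0.4495]
First v>=0 after going negative at step 14, time=4.2000

Answer: 4.2000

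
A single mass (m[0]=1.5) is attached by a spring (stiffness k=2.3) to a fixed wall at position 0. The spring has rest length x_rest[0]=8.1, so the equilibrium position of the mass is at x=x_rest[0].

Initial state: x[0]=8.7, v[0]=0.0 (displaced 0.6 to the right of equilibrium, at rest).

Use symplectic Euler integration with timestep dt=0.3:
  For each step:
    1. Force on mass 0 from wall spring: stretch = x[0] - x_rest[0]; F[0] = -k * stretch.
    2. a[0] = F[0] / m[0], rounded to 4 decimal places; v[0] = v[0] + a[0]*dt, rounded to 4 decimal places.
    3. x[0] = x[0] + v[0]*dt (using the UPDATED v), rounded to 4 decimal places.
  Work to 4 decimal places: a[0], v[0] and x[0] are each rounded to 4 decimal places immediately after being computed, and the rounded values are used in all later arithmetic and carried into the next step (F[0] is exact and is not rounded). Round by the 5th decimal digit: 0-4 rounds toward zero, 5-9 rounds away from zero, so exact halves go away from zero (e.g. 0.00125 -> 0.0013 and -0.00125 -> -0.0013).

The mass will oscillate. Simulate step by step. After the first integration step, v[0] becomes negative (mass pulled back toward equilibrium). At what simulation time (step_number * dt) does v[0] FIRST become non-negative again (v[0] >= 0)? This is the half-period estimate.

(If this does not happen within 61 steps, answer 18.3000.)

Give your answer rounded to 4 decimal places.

Answer: 2.7000

Derivation:
Step 0: x=[8.7000] v=[0.0000]
Step 1: x=[8.6172] v=[-0.2760]
Step 2: x=[8.4630] v=[-0.5139]
Step 3: x=[8.2587] v=[-0.6809]
Step 4: x=[8.0325] v=[-0.7539]
Step 5: x=[7.8156] v=[-0.7229]
Step 6: x=[7.6380] v=[-0.5921]
Step 7: x=[7.5241] v=[-0.3796]
Step 8: x=[7.4897] v=[-0.1147]
Step 9: x=[7.5395] v=[0.1660]
First v>=0 after going negative at step 9, time=2.7000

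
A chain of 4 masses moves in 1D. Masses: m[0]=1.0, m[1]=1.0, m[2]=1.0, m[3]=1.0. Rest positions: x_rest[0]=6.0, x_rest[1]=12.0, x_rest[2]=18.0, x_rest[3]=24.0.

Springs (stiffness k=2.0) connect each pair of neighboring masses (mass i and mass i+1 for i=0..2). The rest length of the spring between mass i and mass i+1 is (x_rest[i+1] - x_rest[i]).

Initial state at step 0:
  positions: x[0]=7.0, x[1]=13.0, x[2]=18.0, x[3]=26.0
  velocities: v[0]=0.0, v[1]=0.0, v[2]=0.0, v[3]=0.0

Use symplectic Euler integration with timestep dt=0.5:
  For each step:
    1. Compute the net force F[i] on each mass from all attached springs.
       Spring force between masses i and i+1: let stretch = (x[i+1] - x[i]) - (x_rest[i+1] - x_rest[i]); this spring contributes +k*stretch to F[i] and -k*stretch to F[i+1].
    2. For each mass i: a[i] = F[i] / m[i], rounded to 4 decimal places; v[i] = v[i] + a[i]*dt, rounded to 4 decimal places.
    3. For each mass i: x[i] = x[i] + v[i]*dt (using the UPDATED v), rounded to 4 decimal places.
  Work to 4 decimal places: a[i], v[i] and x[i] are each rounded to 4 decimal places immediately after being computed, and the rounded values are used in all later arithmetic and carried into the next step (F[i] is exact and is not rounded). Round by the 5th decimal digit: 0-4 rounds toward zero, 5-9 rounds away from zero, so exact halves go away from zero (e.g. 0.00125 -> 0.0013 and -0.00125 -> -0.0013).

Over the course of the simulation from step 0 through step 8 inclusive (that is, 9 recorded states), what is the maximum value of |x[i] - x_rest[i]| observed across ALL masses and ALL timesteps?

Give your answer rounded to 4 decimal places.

Answer: 2.2500

Derivation:
Step 0: x=[7.0000 13.0000 18.0000 26.0000] v=[0.0000 0.0000 0.0000 0.0000]
Step 1: x=[7.0000 12.5000 19.5000 25.0000] v=[0.0000 -1.0000 3.0000 -2.0000]
Step 2: x=[6.7500 12.7500 20.2500 24.2500] v=[-0.5000 0.5000 1.5000 -1.5000]
Step 3: x=[6.5000 13.7500 19.2500 24.5000] v=[-0.5000 2.0000 -2.0000 0.5000]
Step 4: x=[6.8750 13.8750 18.1250 25.1250] v=[0.7500 0.2500 -2.2500 1.2500]
Step 5: x=[7.7500 12.6250 18.3750 25.2500] v=[1.7500 -2.5000 0.5000 0.2500]
Step 6: x=[8.0625 11.8125 19.1875 24.9375] v=[0.6250 -1.6250 1.6250 -0.6250]
Step 7: x=[7.2500 12.8125 19.1875 24.7500] v=[-1.6250 2.0000 0.0000 -0.3750]
Step 8: x=[6.2188 14.2188 18.7813 24.7813] v=[-2.0625 2.8125 -0.8125 0.0625]
Max displacement = 2.2500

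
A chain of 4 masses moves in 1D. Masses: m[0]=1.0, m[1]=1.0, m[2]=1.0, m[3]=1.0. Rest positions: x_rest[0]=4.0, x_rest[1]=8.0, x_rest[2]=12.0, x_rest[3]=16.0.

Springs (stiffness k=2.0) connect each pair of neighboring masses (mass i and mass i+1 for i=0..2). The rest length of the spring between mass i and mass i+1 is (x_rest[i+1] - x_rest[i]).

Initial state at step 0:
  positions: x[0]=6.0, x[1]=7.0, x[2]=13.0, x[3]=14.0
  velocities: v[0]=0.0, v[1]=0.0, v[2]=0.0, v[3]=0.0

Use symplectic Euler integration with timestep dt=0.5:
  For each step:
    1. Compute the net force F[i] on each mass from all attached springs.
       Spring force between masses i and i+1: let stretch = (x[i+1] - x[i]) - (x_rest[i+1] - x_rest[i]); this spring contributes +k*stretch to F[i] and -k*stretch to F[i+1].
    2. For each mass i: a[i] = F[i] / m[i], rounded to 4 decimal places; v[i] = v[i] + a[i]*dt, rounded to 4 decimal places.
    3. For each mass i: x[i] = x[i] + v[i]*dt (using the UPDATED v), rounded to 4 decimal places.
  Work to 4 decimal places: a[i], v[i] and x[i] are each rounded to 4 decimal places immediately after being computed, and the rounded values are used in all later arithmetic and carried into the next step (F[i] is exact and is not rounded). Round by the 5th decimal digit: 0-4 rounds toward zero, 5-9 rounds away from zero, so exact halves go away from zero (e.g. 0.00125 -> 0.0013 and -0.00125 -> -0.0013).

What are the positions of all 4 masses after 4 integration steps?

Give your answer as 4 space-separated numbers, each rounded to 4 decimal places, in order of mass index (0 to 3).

Answer: 3.7500 5.5000 14.5000 16.2500

Derivation:
Step 0: x=[6.0000 7.0000 13.0000 14.0000] v=[0.0000 0.0000 0.0000 0.0000]
Step 1: x=[4.5000 9.5000 10.5000 15.5000] v=[-3.0000 5.0000 -5.0000 3.0000]
Step 2: x=[3.5000 10.0000 10.0000 16.5000] v=[-2.0000 1.0000 -1.0000 2.0000]
Step 3: x=[3.7500 7.2500 12.7500 16.2500] v=[0.5000 -5.5000 5.5000 -0.5000]
Step 4: x=[3.7500 5.5000 14.5000 16.2500] v=[0.0000 -3.5000 3.5000 0.0000]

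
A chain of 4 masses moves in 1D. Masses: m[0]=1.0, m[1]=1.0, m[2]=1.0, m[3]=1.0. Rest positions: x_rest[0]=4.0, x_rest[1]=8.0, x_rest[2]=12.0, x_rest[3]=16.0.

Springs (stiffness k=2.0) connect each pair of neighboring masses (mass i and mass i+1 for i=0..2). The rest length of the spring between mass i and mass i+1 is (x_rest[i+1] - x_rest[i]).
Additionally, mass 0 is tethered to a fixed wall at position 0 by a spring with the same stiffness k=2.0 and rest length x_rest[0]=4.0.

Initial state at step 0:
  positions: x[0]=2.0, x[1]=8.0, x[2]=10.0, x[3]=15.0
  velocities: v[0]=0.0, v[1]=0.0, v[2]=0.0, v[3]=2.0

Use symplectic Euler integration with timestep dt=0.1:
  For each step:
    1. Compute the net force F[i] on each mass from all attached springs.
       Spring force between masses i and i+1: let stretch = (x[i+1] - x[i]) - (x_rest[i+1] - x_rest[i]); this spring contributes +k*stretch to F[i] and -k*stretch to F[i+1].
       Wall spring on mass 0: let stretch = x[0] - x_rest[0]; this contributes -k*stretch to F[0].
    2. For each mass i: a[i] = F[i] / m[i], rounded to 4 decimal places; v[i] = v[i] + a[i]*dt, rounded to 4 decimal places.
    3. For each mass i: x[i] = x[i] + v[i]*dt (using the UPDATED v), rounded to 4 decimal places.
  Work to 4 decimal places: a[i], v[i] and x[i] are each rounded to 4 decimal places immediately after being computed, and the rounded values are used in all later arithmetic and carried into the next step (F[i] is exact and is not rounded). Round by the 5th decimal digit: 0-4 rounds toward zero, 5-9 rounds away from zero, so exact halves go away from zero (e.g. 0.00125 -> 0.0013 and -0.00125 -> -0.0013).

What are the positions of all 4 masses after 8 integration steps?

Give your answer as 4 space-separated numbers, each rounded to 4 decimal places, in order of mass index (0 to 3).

Step 0: x=[2.0000 8.0000 10.0000 15.0000] v=[0.0000 0.0000 0.0000 2.0000]
Step 1: x=[2.0800 7.9200 10.0600 15.1800] v=[0.8000 -0.8000 0.6000 1.8000]
Step 2: x=[2.2352 7.7660 10.1796 15.3376] v=[1.5520 -1.5400 1.1960 1.5760]
Step 3: x=[2.4563 7.5497 10.3541 15.4720] v=[2.2111 -2.1634 1.7449 1.3444]
Step 4: x=[2.7302 7.2876 10.5749 15.5841] v=[2.7385 -2.6212 2.2076 1.1208]
Step 5: x=[3.0406 7.0001 10.8301 15.6760] v=[3.1039 -2.8752 2.5520 0.9190]
Step 6: x=[3.3694 6.7100 11.1056 15.7510] v=[3.2877 -2.9011 2.7552 0.7498]
Step 7: x=[3.6976 6.4410 11.3861 15.8131] v=[3.2819 -2.6901 2.8052 0.6207]
Step 8: x=[4.0067 6.2160 11.6563 15.8666] v=[3.0911 -2.2498 2.7016 0.5353]

Answer: 4.0067 6.2160 11.6563 15.8666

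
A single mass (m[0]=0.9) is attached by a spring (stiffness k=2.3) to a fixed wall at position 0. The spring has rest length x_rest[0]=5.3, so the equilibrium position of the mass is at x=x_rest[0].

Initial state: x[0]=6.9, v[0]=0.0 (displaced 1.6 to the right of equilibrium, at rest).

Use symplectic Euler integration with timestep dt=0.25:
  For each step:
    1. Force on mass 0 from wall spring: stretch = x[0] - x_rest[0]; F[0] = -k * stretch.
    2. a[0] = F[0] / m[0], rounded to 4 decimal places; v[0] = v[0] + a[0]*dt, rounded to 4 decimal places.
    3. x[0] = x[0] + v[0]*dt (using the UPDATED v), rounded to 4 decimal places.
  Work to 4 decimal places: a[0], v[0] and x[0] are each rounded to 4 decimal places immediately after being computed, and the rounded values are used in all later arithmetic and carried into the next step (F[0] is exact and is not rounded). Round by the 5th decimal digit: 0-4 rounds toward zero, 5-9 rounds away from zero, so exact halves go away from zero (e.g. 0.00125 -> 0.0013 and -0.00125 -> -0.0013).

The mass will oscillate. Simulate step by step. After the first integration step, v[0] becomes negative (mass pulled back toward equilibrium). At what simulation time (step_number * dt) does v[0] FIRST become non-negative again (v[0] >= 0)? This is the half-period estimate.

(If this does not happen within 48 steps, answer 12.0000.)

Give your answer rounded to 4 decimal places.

Step 0: x=[6.9000] v=[0.0000]
Step 1: x=[6.6445] v=[-1.0222]
Step 2: x=[6.1742] v=[-1.8812]
Step 3: x=[5.5643] v=[-2.4397]
Step 4: x=[4.9122] v=[-2.6086]
Step 5: x=[4.3220] v=[-2.3609]
Step 6: x=[3.8880] v=[-1.7361]
Step 7: x=[3.6795] v=[-0.8340]
Step 8: x=[3.7298] v=[0.2013]
First v>=0 after going negative at step 8, time=2.0000

Answer: 2.0000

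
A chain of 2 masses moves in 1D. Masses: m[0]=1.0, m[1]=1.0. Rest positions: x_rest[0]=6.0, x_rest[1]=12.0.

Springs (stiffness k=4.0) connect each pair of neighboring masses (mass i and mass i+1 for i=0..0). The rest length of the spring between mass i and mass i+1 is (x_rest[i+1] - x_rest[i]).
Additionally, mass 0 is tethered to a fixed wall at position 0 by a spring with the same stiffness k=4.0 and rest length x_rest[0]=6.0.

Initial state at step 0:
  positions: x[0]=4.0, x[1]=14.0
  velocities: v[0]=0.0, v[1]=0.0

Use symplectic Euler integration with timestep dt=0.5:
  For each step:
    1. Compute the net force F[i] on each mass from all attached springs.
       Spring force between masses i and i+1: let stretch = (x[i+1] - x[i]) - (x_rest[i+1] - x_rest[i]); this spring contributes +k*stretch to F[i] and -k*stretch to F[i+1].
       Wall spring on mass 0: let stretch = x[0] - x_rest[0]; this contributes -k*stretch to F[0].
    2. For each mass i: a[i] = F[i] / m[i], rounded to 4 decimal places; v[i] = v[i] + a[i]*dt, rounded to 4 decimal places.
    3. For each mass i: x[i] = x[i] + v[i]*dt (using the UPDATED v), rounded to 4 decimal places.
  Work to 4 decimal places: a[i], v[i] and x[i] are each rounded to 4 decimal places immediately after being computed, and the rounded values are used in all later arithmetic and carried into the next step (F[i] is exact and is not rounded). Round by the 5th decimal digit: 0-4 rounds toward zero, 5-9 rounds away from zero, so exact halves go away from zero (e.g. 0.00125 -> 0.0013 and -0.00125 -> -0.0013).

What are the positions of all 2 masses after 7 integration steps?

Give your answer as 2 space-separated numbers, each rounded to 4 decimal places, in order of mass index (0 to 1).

Step 0: x=[4.0000 14.0000] v=[0.0000 0.0000]
Step 1: x=[10.0000 10.0000] v=[12.0000 -8.0000]
Step 2: x=[6.0000 12.0000] v=[-8.0000 4.0000]
Step 3: x=[2.0000 14.0000] v=[-8.0000 4.0000]
Step 4: x=[8.0000 10.0000] v=[12.0000 -8.0000]
Step 5: x=[8.0000 10.0000] v=[0.0000 0.0000]
Step 6: x=[2.0000 14.0000] v=[-12.0000 8.0000]
Step 7: x=[6.0000 12.0000] v=[8.0000 -4.0000]

Answer: 6.0000 12.0000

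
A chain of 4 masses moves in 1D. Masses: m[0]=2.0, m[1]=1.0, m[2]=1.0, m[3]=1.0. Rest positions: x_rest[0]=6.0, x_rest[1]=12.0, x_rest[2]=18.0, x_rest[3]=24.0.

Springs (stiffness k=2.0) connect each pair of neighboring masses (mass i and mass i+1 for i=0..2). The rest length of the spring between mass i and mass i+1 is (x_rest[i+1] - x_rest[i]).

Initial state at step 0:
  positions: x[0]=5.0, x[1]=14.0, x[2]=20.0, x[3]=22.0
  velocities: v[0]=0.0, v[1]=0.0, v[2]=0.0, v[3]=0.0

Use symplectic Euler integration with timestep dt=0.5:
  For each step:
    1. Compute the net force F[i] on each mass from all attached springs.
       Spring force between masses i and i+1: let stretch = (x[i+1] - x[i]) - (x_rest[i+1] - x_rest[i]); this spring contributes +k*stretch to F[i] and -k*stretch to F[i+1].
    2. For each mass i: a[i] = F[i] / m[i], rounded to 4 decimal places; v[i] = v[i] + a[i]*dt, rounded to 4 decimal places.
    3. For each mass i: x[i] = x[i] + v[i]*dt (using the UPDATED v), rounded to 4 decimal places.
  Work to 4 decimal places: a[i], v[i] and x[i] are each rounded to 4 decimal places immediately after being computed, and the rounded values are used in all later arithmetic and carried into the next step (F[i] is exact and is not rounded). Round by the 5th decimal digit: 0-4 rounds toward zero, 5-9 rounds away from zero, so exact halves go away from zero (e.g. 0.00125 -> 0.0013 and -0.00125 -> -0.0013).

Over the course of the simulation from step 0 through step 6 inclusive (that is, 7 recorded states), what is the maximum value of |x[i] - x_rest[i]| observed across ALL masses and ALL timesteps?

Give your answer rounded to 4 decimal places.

Step 0: x=[5.0000 14.0000 20.0000 22.0000] v=[0.0000 0.0000 0.0000 0.0000]
Step 1: x=[5.7500 12.5000 18.0000 24.0000] v=[1.5000 -3.0000 -4.0000 4.0000]
Step 2: x=[6.6875 10.3750 16.2500 26.0000] v=[1.8750 -4.2500 -3.5000 4.0000]
Step 3: x=[7.0469 9.3438 16.4375 26.1250] v=[0.7188 -2.0625 0.3750 0.2500]
Step 4: x=[6.4805 10.7110 17.9219 24.4063] v=[-1.1328 2.7343 2.9688 -3.4375]
Step 5: x=[5.4717 13.5684 19.0431 22.4454] v=[-2.0176 5.7147 2.2423 -3.9219]
Step 6: x=[4.9871 15.1148 19.1281 21.7833] v=[-0.9693 3.0927 0.1699 -1.3242]
Max displacement = 3.1148

Answer: 3.1148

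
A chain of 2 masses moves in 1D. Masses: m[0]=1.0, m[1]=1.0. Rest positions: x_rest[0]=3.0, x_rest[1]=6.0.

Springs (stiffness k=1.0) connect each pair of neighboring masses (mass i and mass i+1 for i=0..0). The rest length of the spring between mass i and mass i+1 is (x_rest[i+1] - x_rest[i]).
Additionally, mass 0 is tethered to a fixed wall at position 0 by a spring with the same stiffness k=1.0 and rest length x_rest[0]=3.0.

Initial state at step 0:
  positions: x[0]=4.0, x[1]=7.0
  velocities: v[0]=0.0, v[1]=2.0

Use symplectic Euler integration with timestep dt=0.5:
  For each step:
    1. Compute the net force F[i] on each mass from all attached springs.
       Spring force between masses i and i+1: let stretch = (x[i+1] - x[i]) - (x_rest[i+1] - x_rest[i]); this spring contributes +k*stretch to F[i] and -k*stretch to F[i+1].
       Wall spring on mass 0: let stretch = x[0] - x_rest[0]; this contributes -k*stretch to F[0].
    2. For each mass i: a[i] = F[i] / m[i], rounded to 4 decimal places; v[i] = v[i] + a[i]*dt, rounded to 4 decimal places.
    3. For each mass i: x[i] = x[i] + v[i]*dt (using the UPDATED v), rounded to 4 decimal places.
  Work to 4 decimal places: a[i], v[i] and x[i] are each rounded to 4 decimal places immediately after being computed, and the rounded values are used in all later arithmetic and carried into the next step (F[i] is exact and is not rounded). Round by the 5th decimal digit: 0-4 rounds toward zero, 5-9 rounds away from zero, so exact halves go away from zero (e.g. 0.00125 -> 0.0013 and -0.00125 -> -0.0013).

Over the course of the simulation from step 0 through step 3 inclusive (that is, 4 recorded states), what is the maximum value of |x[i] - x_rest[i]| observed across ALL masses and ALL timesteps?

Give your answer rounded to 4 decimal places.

Answer: 2.8594

Derivation:
Step 0: x=[4.0000 7.0000] v=[0.0000 2.0000]
Step 1: x=[3.7500 8.0000] v=[-0.5000 2.0000]
Step 2: x=[3.6250 8.6875] v=[-0.2500 1.3750]
Step 3: x=[3.8594 8.8594] v=[0.4688 0.3438]
Max displacement = 2.8594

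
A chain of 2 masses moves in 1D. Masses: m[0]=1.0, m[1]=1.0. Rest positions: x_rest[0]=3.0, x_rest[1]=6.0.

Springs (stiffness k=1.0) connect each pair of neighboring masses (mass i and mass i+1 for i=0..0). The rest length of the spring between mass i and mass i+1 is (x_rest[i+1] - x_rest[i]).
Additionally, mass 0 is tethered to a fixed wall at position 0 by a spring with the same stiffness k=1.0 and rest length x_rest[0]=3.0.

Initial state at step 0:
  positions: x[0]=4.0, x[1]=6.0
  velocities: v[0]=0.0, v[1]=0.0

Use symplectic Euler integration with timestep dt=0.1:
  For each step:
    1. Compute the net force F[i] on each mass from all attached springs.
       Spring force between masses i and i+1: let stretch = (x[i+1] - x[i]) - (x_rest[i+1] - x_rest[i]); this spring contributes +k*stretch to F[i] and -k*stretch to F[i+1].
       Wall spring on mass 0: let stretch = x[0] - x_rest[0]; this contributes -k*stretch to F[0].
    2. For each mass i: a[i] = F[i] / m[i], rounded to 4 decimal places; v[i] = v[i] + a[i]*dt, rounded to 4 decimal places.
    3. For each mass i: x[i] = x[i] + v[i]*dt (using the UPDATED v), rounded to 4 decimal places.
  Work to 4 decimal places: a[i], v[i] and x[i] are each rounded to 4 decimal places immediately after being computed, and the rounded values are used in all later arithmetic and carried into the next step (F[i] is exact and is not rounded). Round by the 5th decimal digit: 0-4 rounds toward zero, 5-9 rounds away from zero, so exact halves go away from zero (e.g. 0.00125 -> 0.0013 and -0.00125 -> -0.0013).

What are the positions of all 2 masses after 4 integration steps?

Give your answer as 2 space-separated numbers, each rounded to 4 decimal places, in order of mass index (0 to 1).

Step 0: x=[4.0000 6.0000] v=[0.0000 0.0000]
Step 1: x=[3.9800 6.0100] v=[-0.2000 0.1000]
Step 2: x=[3.9405 6.0297] v=[-0.3950 0.1970]
Step 3: x=[3.8825 6.0585] v=[-0.5801 0.2881]
Step 4: x=[3.8074 6.0956] v=[-0.7508 0.3705]

Answer: 3.8074 6.0956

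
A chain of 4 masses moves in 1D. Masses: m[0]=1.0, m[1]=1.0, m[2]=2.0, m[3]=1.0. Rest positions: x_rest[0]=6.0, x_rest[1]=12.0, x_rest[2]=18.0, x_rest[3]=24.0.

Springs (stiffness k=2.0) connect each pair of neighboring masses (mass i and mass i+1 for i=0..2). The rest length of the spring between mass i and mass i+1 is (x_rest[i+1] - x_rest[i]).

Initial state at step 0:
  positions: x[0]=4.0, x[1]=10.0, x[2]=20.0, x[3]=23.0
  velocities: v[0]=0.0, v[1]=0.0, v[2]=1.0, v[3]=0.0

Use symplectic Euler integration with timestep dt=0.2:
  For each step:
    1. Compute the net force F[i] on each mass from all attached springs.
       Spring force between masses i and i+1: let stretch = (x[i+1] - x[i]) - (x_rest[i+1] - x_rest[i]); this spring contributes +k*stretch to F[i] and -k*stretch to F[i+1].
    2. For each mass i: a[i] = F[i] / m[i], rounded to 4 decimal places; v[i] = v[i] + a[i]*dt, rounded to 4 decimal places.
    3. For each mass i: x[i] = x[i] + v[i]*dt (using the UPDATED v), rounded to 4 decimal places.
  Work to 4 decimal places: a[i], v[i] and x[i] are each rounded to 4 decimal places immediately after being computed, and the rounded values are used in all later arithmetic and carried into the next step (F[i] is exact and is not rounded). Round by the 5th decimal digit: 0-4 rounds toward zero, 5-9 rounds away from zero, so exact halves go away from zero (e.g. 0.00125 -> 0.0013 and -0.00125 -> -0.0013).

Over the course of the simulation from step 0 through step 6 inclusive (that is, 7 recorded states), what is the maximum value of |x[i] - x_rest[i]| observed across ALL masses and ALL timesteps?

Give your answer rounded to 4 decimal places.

Answer: 2.0875

Derivation:
Step 0: x=[4.0000 10.0000 20.0000 23.0000] v=[0.0000 0.0000 1.0000 0.0000]
Step 1: x=[4.0000 10.3200 19.9200 23.2400] v=[0.0000 1.6000 -0.4000 1.2000]
Step 2: x=[4.0256 10.9024 19.5888 23.6944] v=[0.1280 2.9120 -1.6560 2.2720]
Step 3: x=[4.1213 11.6296 19.0744 24.3004] v=[0.4787 3.6358 -2.5722 3.0298]
Step 4: x=[4.3377 12.3517 18.4712 24.9683] v=[1.0820 3.6104 -3.0160 3.3394]
Step 5: x=[4.7152 12.9222 17.8831 25.5964] v=[1.8876 2.8526 -2.9405 3.1406]
Step 6: x=[5.2693 13.2330 17.4051 26.0875] v=[2.7704 1.5542 -2.3900 2.4553]
Max displacement = 2.0875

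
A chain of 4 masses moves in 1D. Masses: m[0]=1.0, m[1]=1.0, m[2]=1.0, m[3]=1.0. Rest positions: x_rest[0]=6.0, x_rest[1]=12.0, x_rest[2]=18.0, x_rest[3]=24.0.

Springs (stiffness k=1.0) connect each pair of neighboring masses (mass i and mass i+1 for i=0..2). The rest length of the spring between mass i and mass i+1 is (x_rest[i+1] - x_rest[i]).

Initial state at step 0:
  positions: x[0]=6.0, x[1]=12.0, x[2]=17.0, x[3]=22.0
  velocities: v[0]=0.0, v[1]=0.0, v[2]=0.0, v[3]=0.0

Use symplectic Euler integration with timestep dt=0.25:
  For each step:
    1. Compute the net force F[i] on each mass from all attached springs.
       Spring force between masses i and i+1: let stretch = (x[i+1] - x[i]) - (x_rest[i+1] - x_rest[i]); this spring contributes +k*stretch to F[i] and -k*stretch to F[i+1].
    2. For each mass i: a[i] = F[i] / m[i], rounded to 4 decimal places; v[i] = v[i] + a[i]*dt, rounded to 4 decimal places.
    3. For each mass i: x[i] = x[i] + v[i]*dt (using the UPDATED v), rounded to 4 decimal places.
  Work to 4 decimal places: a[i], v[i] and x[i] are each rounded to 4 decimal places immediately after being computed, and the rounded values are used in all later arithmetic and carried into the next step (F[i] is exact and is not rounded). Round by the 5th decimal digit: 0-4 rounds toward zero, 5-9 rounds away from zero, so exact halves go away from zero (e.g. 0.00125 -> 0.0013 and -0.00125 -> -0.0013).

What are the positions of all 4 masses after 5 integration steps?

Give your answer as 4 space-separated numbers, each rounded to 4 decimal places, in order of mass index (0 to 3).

Step 0: x=[6.0000 12.0000 17.0000 22.0000] v=[0.0000 0.0000 0.0000 0.0000]
Step 1: x=[6.0000 11.9375 17.0000 22.0625] v=[0.0000 -0.2500 0.0000 0.2500]
Step 2: x=[5.9961 11.8203 17.0000 22.1836] v=[-0.0156 -0.4688 0.0000 0.4844]
Step 3: x=[5.9812 11.6628 17.0003 22.3557] v=[-0.0596 -0.6299 0.0010 0.6885]
Step 4: x=[5.9464 11.4838 17.0017 22.5681] v=[-0.1392 -0.7159 0.0055 0.8497]
Step 5: x=[5.8827 11.3036 17.0061 22.8076] v=[-0.2549 -0.7208 0.0176 0.9581]

Answer: 5.8827 11.3036 17.0061 22.8076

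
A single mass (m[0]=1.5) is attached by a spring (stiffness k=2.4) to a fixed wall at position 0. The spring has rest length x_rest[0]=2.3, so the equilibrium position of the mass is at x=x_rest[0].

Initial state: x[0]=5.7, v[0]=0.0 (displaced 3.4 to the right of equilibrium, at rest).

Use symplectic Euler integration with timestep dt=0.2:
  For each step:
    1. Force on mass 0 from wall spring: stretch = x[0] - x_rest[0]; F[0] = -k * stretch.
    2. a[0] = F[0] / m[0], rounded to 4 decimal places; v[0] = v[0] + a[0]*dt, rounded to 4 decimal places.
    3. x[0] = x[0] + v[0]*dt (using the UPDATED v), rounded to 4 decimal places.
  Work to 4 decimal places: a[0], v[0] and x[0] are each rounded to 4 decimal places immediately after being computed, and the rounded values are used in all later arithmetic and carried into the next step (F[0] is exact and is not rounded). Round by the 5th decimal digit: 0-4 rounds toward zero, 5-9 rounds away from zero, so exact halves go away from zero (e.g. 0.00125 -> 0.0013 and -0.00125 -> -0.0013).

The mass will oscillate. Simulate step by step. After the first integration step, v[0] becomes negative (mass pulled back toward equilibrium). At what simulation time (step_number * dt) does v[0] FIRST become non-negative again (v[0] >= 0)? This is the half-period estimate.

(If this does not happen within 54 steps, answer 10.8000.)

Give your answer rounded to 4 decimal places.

Step 0: x=[5.7000] v=[0.0000]
Step 1: x=[5.4824] v=[-1.0880]
Step 2: x=[5.0611] v=[-2.1064]
Step 3: x=[4.4631] v=[-2.9900]
Step 4: x=[3.7267] v=[-3.6822]
Step 5: x=[2.8990] v=[-4.1387]
Step 6: x=[2.0329] v=[-4.3304]
Step 7: x=[1.1839] v=[-4.2449]
Step 8: x=[0.4064] v=[-3.8877]
Step 9: x=[-0.2499] v=[-3.2817]
Step 10: x=[-0.7430] v=[-2.4657]
Step 11: x=[-1.0414] v=[-1.4919]
Step 12: x=[-1.1259] v=[-0.4227]
Step 13: x=[-0.9912] v=[0.6736]
First v>=0 after going negative at step 13, time=2.6000

Answer: 2.6000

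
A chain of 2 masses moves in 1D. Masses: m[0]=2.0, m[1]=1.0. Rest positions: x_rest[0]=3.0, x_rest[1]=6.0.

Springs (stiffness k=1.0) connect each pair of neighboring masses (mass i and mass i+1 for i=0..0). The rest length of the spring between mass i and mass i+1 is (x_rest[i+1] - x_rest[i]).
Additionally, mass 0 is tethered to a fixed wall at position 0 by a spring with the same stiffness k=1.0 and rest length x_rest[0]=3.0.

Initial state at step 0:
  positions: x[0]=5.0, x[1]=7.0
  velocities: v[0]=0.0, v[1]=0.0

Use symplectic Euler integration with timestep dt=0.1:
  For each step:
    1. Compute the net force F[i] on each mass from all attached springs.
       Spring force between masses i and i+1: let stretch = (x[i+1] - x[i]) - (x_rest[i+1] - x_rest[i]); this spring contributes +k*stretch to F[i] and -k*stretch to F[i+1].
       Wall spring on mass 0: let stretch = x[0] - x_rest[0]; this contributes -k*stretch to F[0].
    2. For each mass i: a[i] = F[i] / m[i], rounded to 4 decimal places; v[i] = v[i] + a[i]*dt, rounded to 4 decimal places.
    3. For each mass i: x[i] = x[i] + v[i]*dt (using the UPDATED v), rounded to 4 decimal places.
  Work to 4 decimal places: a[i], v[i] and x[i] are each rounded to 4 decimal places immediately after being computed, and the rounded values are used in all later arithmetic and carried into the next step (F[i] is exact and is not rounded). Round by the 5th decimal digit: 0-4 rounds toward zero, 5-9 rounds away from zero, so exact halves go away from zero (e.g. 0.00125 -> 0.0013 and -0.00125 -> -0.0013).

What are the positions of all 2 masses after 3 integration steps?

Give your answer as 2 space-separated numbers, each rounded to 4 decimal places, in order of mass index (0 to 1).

Answer: 4.9110 7.0588

Derivation:
Step 0: x=[5.0000 7.0000] v=[0.0000 0.0000]
Step 1: x=[4.9850 7.0100] v=[-0.1500 0.1000]
Step 2: x=[4.9552 7.0298] v=[-0.2980 0.1975]
Step 3: x=[4.9110 7.0588] v=[-0.4420 0.2900]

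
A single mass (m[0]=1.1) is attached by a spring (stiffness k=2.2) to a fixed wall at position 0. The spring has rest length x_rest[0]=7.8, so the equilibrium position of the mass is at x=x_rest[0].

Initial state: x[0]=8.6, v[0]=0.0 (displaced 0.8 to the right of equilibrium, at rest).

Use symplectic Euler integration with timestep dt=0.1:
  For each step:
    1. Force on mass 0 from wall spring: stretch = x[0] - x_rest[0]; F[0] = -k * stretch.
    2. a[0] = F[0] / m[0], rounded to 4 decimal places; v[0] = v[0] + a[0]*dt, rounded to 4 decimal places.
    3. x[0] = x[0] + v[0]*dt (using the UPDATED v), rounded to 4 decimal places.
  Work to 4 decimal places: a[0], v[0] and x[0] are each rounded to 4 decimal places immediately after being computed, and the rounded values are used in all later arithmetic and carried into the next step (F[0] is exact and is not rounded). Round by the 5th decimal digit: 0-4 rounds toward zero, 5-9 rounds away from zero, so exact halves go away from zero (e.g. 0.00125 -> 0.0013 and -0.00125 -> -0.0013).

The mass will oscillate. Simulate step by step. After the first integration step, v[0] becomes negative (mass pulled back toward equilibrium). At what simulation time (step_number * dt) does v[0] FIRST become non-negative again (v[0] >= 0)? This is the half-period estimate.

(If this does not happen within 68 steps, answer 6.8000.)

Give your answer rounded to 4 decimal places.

Step 0: x=[8.6000] v=[0.0000]
Step 1: x=[8.5840] v=[-0.1600]
Step 2: x=[8.5523] v=[-0.3168]
Step 3: x=[8.5056] v=[-0.4673]
Step 4: x=[8.4448] v=[-0.6084]
Step 5: x=[8.3711] v=[-0.7374]
Step 6: x=[8.2859] v=[-0.8516]
Step 7: x=[8.1910] v=[-0.9488]
Step 8: x=[8.0883] v=[-1.0270]
Step 9: x=[7.9798] v=[-1.0847]
Step 10: x=[7.8677] v=[-1.1207]
Step 11: x=[7.7543] v=[-1.1342]
Step 12: x=[7.6418] v=[-1.1251]
Step 13: x=[7.5325] v=[-1.0935]
Step 14: x=[7.4285] v=[-1.0400]
Step 15: x=[7.3319] v=[-0.9657]
Step 16: x=[7.2447] v=[-0.8721]
Step 17: x=[7.1686] v=[-0.7610]
Step 18: x=[7.1051] v=[-0.6347]
Step 19: x=[7.0555] v=[-0.4957]
Step 20: x=[7.0208] v=[-0.3468]
Step 21: x=[7.0017] v=[-0.1910]
Step 22: x=[6.9986] v=[-0.0313]
Step 23: x=[7.0115] v=[0.1290]
First v>=0 after going negative at step 23, time=2.3000

Answer: 2.3000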